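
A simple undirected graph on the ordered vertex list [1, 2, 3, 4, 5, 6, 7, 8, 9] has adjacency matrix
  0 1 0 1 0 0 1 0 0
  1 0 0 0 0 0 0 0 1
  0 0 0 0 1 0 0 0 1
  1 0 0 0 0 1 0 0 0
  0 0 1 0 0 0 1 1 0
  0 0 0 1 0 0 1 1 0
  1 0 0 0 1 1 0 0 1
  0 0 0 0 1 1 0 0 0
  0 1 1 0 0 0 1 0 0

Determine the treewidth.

3

A width-3 tree decomposition is:
Bags: B1 = {1, 2, 3, 9}  B2 = {1, 3, 7, 9}  B3 = {1, 3, 5, 7}  B4 = {1, 4, 5, 7}  B5 = {4, 5, 6, 7}  B6 = {4, 5, 6, 8}
Tree: B1–B2, B2–B3, B3–B4, B4–B5, B5–B6
Every bag has size at most 4, so the width is 4 − 1 = 3 and tw(G) ≤ 3. For the lower bound: the 4 vertex sets {2,3,9}, {1}, {7}, {4,5,6,8} are disjoint, each induces a connected subgraph, and every pair is joined by at least one edge of G. Contracting each set to a single vertex therefore yields K_{4} as a minor, and since treewidth is minor-monotone, tw(G) ≥ tw(K_{4}) = 3. Hence tw(G) = 3 exactly.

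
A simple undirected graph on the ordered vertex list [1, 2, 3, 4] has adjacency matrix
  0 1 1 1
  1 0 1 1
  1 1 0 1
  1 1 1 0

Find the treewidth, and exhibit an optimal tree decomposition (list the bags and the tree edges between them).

A single bag containing all 4 vertices is trivially a valid decomposition of width 3. On the other hand G contains the 4-clique {1, 2, 3, 4}. A clique must lie in a single bag of any decomposition, so no decomposition can have width below 3. Combining the bounds, tw(G) = 3.

Treewidth 3.
One such decomposition:
Bags: B1 = {1, 2, 3, 4}
Tree: (single bag)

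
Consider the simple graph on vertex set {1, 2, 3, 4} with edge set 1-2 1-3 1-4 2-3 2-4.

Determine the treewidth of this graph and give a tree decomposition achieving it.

Treewidth 2.
Bags: B1 = {1, 2, 4}  B2 = {1, 2, 3}
Tree: B1–B2

Each bag holds 3 vertices, so the decomposition has width 2, which upper-bounds the treewidth. For the lower bound, the 3 vertices {1, 2, 3} are pairwise adjacent, and any tree decomposition puts a clique entirely inside one bag — forcing width ≥ 2. The upper and lower bounds meet at 2, so that is the treewidth.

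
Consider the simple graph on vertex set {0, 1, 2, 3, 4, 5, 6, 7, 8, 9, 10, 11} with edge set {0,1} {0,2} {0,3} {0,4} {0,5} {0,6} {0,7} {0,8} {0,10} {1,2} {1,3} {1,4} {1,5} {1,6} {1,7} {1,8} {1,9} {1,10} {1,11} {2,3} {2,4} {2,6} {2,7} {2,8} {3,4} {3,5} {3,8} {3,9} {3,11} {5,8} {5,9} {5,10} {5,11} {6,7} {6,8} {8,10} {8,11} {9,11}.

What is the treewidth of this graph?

4

A width-4 tree decomposition is:
Bags: B1 = {0, 1, 3, 5, 8}  B2 = {0, 1, 2, 3, 8}  B3 = {0, 1, 2, 6, 8}  B4 = {0, 1, 2, 3, 4}  B5 = {1, 3, 5, 8, 11}  B6 = {0, 1, 2, 6, 7}  B7 = {0, 1, 5, 8, 10}  B8 = {1, 3, 5, 9, 11}
Tree: B1–B2, B2–B3, B2–B4, B1–B5, B3–B6, B1–B7, B5–B8
Each bag holds 5 vertices, so the decomposition has width 4, which upper-bounds the treewidth. For the lower bound, the 5 vertices {0, 1, 2, 3, 8} are pairwise adjacent, and any tree decomposition puts a clique entirely inside one bag — forcing width ≥ 4. Combining the bounds, tw(G) = 4.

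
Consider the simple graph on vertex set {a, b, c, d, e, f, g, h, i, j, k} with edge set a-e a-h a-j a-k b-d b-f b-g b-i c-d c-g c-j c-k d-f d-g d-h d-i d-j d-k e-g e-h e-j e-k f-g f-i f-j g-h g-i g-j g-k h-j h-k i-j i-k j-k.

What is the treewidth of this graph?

4

A width-4 tree decomposition is:
Bags: B1 = {d, g, i, j, k}  B2 = {c, d, g, j, k}  B3 = {d, g, h, j, k}  B4 = {e, g, h, j, k}  B5 = {d, f, g, i, j}  B6 = {a, e, h, j, k}  B7 = {b, d, f, g, i}
Tree: B1–B2, B2–B3, B3–B4, B1–B5, B4–B6, B5–B7
The largest bag has 5 vertices, giving width 4; this decomposition certifies tw(G) ≤ 4. For the lower bound, the 5 vertices {d, f, g, i, j} are pairwise adjacent, and any tree decomposition puts a clique entirely inside one bag — forcing width ≥ 4. The upper and lower bounds meet at 4, so that is the treewidth.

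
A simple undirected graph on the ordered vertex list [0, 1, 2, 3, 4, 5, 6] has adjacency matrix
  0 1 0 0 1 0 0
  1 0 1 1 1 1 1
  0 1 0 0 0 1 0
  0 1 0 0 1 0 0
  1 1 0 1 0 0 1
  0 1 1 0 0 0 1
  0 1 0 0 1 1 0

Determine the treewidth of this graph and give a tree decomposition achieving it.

The largest bag has 3 vertices, giving width 2; this decomposition certifies tw(G) ≤ 2. On the other hand G contains the 3-clique {1, 2, 5}. A clique must lie in a single bag of any decomposition, so no decomposition can have width below 2. Hence tw(G) = 2 exactly.

Treewidth 2.
Bags: B1 = {1, 3, 4}  B2 = {0, 1, 4}  B3 = {1, 4, 6}  B4 = {1, 5, 6}  B5 = {1, 2, 5}
Tree: B1–B2, B2–B3, B3–B4, B4–B5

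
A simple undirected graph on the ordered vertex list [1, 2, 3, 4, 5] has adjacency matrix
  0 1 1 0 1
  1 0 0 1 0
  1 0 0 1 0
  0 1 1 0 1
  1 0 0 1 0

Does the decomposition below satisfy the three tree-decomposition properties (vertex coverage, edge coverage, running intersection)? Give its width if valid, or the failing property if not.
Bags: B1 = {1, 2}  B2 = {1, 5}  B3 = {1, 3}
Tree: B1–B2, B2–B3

A tree decomposition must satisfy three properties: every vertex lies in some bag; for every edge, both endpoints lie together in some bag; and for every vertex, the bags containing it form a connected subtree. Here vertex 4 appears in no bag, so the decomposition is invalid.

No — vertex 4 appears in no bag.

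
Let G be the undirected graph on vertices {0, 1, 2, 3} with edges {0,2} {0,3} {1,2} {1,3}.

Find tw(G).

A width-2 tree decomposition is:
Bags: B1 = {0, 2, 3}  B2 = {1, 2, 3}
Tree: B1–B2
Every bag has size at most 3, so the width is 3 − 1 = 2 and tw(G) ≤ 2. The edges 3–0–2–1–3 form a cycle, so G is not a tree and its treewidth is at least 2. Therefore the treewidth is 2.

2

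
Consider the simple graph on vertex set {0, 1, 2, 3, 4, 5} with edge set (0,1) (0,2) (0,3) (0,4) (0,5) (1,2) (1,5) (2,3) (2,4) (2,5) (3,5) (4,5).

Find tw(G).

3

A width-3 tree decomposition is:
Bags: B1 = {0, 2, 3, 5}  B2 = {0, 2, 4, 5}  B3 = {0, 1, 2, 5}
Tree: B1–B2, B2–B3
Each bag holds 4 vertices, so the decomposition has width 3, which upper-bounds the treewidth. For the lower bound, the 4 vertices {0, 1, 2, 5} are pairwise adjacent, and any tree decomposition puts a clique entirely inside one bag — forcing width ≥ 3. Combining the bounds, tw(G) = 3.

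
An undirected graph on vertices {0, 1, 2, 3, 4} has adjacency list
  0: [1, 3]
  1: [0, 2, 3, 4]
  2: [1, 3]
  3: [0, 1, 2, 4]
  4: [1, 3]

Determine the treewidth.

A width-2 tree decomposition is:
Bags: B1 = {0, 1, 3}  B2 = {1, 2, 3}  B3 = {1, 3, 4}
Tree: B1–B2, B1–B3
Every bag has size at most 3, so the width is 3 − 1 = 2 and tw(G) ≤ 2. On the other hand G contains the 3-clique {0, 1, 3}. A clique must lie in a single bag of any decomposition, so no decomposition can have width below 2. Therefore the treewidth is 2.

2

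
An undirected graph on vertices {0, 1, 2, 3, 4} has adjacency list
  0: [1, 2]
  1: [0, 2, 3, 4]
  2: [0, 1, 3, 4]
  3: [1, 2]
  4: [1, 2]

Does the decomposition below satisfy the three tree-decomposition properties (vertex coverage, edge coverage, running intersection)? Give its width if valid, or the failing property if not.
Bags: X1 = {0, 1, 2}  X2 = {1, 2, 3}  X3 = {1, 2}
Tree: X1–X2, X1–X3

No — vertex 4 appears in no bag.

A tree decomposition must satisfy three properties: every vertex lies in some bag; for every edge, both endpoints lie together in some bag; and for every vertex, the bags containing it form a connected subtree. Here vertex 4 appears in no bag, so the decomposition is invalid.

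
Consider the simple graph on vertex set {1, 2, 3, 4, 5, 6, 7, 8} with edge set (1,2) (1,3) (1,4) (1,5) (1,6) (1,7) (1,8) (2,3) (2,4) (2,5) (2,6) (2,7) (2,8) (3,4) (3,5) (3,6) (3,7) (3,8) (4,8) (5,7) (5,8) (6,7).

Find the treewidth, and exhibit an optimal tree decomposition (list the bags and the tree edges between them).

The largest bag has 5 vertices, giving width 4; this decomposition certifies tw(G) ≤ 4. On the other hand G contains the 5-clique {1, 2, 3, 4, 8}. A clique must lie in a single bag of any decomposition, so no decomposition can have width below 4. Hence tw(G) = 4 exactly.

Treewidth 4.
One optimal decomposition is:
Bags: B1 = {1, 2, 3, 5, 7}  B2 = {1, 2, 3, 5, 8}  B3 = {1, 2, 3, 6, 7}  B4 = {1, 2, 3, 4, 8}
Tree: B1–B2, B1–B3, B2–B4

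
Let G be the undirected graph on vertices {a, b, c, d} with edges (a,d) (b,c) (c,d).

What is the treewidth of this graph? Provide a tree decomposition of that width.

Each bag holds 2 vertices, so the decomposition has width 1, which upper-bounds the treewidth. Any graph with an edge has treewidth ≥ 1, and G has the edge b–c. Hence tw(G) = 1 exactly.

Treewidth 1.
One such decomposition:
Bags: B1 = {b, c}  B2 = {c, d}  B3 = {a, d}
Tree: B1–B2, B2–B3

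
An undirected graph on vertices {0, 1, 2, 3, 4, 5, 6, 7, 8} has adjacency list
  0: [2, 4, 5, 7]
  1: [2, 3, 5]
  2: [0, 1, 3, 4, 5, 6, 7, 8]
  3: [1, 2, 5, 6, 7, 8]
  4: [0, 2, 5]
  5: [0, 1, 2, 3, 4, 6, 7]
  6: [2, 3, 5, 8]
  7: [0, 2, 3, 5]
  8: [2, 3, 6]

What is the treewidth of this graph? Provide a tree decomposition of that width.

Treewidth 3.
One such decomposition:
Bags: B1 = {0, 2, 5, 7}  B2 = {2, 3, 5, 7}  B3 = {2, 3, 5, 6}  B4 = {2, 3, 6, 8}  B5 = {1, 2, 3, 5}  B6 = {0, 2, 4, 5}
Tree: B1–B2, B2–B3, B3–B4, B2–B5, B1–B6

The largest bag has 4 vertices, giving width 3; this decomposition certifies tw(G) ≤ 3. Conversely, {2, 3, 6, 8} is a clique of size 4, and the vertices of any clique must share a bag in every tree decomposition; so some bag has ≥ 4 vertices and tw(G) ≥ 3. The upper and lower bounds meet at 3, so that is the treewidth.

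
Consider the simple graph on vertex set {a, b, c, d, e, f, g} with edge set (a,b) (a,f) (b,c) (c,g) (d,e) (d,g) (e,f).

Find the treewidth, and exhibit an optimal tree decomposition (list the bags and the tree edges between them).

Treewidth 2.
One optimal decomposition is:
Bags: B1 = {c, d, g}  B2 = {c, d, e}  B3 = {c, e, f}  B4 = {a, c, f}  B5 = {a, b, c}
Tree: B1–B2, B2–B3, B3–B4, B4–B5

The largest bag has 3 vertices, giving width 2; this decomposition certifies tw(G) ≤ 2. The edges c–g–d–e–f–a–b–c form a cycle, so G is not a tree and its treewidth is at least 2. The upper and lower bounds meet at 2, so that is the treewidth.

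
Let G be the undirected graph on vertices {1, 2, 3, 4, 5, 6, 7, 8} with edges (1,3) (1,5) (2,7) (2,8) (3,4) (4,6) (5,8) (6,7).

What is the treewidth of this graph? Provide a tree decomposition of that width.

Each bag holds 3 vertices, so the decomposition has width 2, which upper-bounds the treewidth. The edges 4–3–1–5–8–2–7–6–4 form a cycle, so G is not a tree and its treewidth is at least 2. Hence tw(G) = 2 exactly.

Treewidth 2.
One optimal decomposition is:
Bags: B1 = {1, 3, 4}  B2 = {1, 4, 5}  B3 = {4, 5, 8}  B4 = {2, 4, 8}  B5 = {2, 4, 7}  B6 = {4, 6, 7}
Tree: B1–B2, B2–B3, B3–B4, B4–B5, B5–B6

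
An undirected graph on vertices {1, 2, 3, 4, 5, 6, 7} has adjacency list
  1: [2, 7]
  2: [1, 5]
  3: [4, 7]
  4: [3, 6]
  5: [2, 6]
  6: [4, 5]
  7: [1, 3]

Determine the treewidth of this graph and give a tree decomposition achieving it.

Treewidth 2.
One optimal decomposition is:
Bags: B1 = {3, 4, 6}  B2 = {3, 5, 6}  B3 = {2, 3, 5}  B4 = {1, 2, 3}  B5 = {1, 3, 7}
Tree: B1–B2, B2–B3, B3–B4, B4–B5

The largest bag has 3 vertices, giving width 2; this decomposition certifies tw(G) ≤ 2. The edges 3–4–6–5–2–1–7–3 form a cycle, so G is not a tree and its treewidth is at least 2. The upper and lower bounds meet at 2, so that is the treewidth.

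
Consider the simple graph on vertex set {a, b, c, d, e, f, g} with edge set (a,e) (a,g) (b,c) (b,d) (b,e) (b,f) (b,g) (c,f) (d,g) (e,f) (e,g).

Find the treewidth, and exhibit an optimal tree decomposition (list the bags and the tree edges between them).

Each bag holds 3 vertices, so the decomposition has width 2, which upper-bounds the treewidth. For the lower bound, the 3 vertices {a, e, g} are pairwise adjacent, and any tree decomposition puts a clique entirely inside one bag — forcing width ≥ 2. The upper and lower bounds meet at 2, so that is the treewidth.

Treewidth 2.
Bags: B1 = {b, e, g}  B2 = {a, e, g}  B3 = {b, d, g}  B4 = {b, e, f}  B5 = {b, c, f}
Tree: B1–B2, B1–B3, B1–B4, B4–B5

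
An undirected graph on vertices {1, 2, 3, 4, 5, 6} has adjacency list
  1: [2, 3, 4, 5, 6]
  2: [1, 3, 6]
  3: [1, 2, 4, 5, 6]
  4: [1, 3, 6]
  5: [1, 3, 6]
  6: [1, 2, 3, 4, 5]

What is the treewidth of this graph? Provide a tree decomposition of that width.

Each bag holds 4 vertices, so the decomposition has width 3, which upper-bounds the treewidth. For the lower bound, the 4 vertices {1, 2, 3, 6} are pairwise adjacent, and any tree decomposition puts a clique entirely inside one bag — forcing width ≥ 3. Hence tw(G) = 3 exactly.

Treewidth 3.
One such decomposition:
Bags: B1 = {1, 3, 5, 6}  B2 = {1, 3, 4, 6}  B3 = {1, 2, 3, 6}
Tree: B1–B2, B2–B3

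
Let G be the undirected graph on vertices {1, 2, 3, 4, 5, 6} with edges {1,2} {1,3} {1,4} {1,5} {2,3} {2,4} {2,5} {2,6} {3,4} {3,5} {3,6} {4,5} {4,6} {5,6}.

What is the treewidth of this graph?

A width-4 tree decomposition is:
Bags: B1 = {1, 2, 3, 4, 5}  B2 = {2, 3, 4, 5, 6}
Tree: B1–B2
Every bag has size at most 5, so the width is 5 − 1 = 4 and tw(G) ≤ 4. Conversely, {1, 2, 3, 4, 5} is a clique of size 5, and the vertices of any clique must share a bag in every tree decomposition; so some bag has ≥ 5 vertices and tw(G) ≥ 4. Therefore the treewidth is 4.

4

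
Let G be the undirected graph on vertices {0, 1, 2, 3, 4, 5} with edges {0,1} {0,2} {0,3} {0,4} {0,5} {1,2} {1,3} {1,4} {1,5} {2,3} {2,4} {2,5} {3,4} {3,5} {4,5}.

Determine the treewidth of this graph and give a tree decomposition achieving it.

Treewidth 5.
One such decomposition:
Bags: B1 = {0, 1, 2, 3, 4, 5}
Tree: (single bag)

With just one bag of size 6, the width is 6 − 1 = 5, so tw(G) ≤ 5. For the lower bound, the 6 vertices {0, 1, 2, 3, 4, 5} are pairwise adjacent, and any tree decomposition puts a clique entirely inside one bag — forcing width ≥ 5. The upper and lower bounds meet at 5, so that is the treewidth.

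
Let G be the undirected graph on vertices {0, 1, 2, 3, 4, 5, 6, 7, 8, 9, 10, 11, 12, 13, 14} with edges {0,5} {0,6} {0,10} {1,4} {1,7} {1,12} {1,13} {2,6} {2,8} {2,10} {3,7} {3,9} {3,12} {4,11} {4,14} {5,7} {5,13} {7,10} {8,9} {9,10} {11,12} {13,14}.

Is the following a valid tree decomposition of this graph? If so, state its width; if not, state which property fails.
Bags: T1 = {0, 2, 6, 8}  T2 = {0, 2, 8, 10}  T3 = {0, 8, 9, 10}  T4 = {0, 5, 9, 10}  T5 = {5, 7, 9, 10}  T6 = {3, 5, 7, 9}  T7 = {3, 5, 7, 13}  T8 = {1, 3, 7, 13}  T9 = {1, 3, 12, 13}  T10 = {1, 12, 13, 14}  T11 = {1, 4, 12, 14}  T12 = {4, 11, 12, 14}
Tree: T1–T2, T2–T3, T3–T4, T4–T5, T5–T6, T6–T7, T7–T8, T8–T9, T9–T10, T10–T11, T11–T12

Every vertex of G appears in some bag (union = {0, 1, 2, 3, 4, 5, 6, 7, 8, 9, 10, 11, 12, 13, 14}); every edge is covered by a bag; and for each vertex v the set of bags containing v is connected in the bag tree. The decomposition is therefore valid. The largest bag has 4 vertices, so the width is 3.

Yes; width 3.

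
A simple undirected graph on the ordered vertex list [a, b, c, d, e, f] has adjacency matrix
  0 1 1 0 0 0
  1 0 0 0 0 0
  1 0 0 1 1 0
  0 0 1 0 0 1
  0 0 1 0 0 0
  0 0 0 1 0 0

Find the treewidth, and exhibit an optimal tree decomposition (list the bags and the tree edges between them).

Treewidth 1.
One optimal decomposition is:
Bags: B1 = {a, b}  B2 = {a, c}  B3 = {c, d}  B4 = {d, f}  B5 = {c, e}
Tree: B1–B2, B2–B3, B3–B4, B2–B5

Each bag holds 2 vertices, so the decomposition has width 1, which upper-bounds the treewidth. G has an edge, so its treewidth is at least 1. Hence tw(G) = 1 exactly.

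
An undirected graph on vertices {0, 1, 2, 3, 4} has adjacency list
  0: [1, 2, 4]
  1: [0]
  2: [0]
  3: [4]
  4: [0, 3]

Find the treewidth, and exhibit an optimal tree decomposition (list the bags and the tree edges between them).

Treewidth 1.
One optimal decomposition is:
Bags: B1 = {0, 2}  B2 = {0, 4}  B3 = {3, 4}  B4 = {0, 1}
Tree: B1–B2, B2–B3, B2–B4

The largest bag has 2 vertices, giving width 1; this decomposition certifies tw(G) ≤ 1. Any graph with an edge has treewidth ≥ 1, and G has the edge 2–0. Combining the bounds, tw(G) = 1.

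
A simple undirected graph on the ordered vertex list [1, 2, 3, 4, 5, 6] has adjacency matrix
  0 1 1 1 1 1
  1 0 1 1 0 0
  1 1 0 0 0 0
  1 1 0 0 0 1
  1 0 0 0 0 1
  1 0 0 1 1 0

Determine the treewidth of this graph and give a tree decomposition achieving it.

Treewidth 2.
One optimal decomposition is:
Bags: B1 = {1, 2, 4}  B2 = {1, 4, 6}  B3 = {1, 5, 6}  B4 = {1, 2, 3}
Tree: B1–B2, B2–B3, B1–B4

Every bag has size at most 3, so the width is 3 − 1 = 2 and tw(G) ≤ 2. Conversely, {1, 2, 3} is a clique of size 3, and the vertices of any clique must share a bag in every tree decomposition; so some bag has ≥ 3 vertices and tw(G) ≥ 2. Therefore the treewidth is 2.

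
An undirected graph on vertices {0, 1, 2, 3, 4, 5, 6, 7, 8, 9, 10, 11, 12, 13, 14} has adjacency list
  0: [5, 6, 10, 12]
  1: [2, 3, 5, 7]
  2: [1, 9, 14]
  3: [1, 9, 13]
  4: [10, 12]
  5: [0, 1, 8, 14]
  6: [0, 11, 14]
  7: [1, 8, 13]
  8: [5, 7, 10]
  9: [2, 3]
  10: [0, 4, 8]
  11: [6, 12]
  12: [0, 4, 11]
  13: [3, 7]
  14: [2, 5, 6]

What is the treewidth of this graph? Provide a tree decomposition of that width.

Each bag holds 4 vertices, so the decomposition has width 3, which upper-bounds the treewidth. For the lower bound: the 4 vertex sets {3,9,13}, {7}, {1}, {2,5,8,14} are disjoint, each induces a connected subgraph, and every pair is joined by at least one edge of G. Contracting each set to a single vertex therefore yields K_{4} as a minor, and since treewidth is minor-monotone, tw(G) ≥ tw(K_{4}) = 3. The upper and lower bounds meet at 3, so that is the treewidth.

Treewidth 3.
One such decomposition:
Bags: B1 = {3, 7, 9, 13}  B2 = {1, 3, 7, 9}  B3 = {1, 2, 7, 9}  B4 = {1, 2, 7, 8}  B5 = {1, 2, 5, 8}  B6 = {2, 5, 8, 14}  B7 = {5, 8, 10, 14}  B8 = {0, 5, 10, 14}  B9 = {0, 6, 10, 14}  B10 = {0, 4, 6, 10}  B11 = {0, 4, 6, 12}  B12 = {4, 6, 11, 12}
Tree: B1–B2, B2–B3, B3–B4, B4–B5, B5–B6, B6–B7, B7–B8, B8–B9, B9–B10, B10–B11, B11–B12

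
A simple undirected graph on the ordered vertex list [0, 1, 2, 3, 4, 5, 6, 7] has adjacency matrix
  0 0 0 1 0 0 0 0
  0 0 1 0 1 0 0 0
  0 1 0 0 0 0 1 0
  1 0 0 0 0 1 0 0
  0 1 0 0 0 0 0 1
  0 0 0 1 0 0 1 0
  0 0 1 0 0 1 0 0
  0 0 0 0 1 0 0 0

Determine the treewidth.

A width-1 tree decomposition is:
Bags: B1 = {4, 7}  B2 = {1, 4}  B3 = {1, 2}  B4 = {2, 6}  B5 = {5, 6}  B6 = {3, 5}  B7 = {0, 3}
Tree: B1–B2, B2–B3, B3–B4, B4–B5, B5–B6, B6–B7
Each bag holds 2 vertices, so the decomposition has width 1, which upper-bounds the treewidth. G has an edge, so its treewidth is at least 1. Hence tw(G) = 1 exactly.

1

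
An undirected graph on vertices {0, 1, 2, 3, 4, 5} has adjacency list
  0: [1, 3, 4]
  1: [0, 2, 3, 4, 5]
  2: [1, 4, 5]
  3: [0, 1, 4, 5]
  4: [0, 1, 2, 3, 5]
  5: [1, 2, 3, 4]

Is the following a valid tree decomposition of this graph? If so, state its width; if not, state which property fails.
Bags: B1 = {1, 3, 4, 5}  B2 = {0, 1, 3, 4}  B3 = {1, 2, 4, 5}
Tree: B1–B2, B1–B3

Yes; width 3.

Vertex coverage: the bags together contain {0, 1, 2, 3, 4, 5}, the full vertex set. Edge coverage: each edge of G has both endpoints in at least one bag. Running intersection: for every vertex, the bags containing it form a connected subtree. All three properties hold, so this is a valid tree decomposition of width max|bag| − 1 = 3, and hence tw(G) ≤ 3.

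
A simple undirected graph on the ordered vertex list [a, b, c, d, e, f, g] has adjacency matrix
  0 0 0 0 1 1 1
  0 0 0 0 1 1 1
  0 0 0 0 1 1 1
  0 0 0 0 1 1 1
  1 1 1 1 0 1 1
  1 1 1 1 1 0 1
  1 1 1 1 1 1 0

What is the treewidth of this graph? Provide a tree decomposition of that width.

Treewidth 3.
Bags: B1 = {a, e, f, g}  B2 = {d, e, f, g}  B3 = {c, e, f, g}  B4 = {b, e, f, g}
Tree: B1–B2, B2–B3, B1–B4

Every bag has size at most 4, so the width is 4 − 1 = 3 and tw(G) ≤ 3. Conversely, {d, e, f, g} is a clique of size 4, and the vertices of any clique must share a bag in every tree decomposition; so some bag has ≥ 4 vertices and tw(G) ≥ 3. Combining the bounds, tw(G) = 3.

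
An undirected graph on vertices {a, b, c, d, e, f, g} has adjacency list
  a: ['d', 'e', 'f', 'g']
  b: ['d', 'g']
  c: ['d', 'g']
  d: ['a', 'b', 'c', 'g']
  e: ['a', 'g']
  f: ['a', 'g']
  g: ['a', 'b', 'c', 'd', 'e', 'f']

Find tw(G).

2

A width-2 tree decomposition is:
Bags: B1 = {a, f, g}  B2 = {a, d, g}  B3 = {a, e, g}  B4 = {b, d, g}  B5 = {c, d, g}
Tree: B1–B2, B1–B3, B2–B4, B2–B5
Every bag has size at most 3, so the width is 3 − 1 = 2 and tw(G) ≤ 2. On the other hand G contains the 3-clique {c, d, g}. A clique must lie in a single bag of any decomposition, so no decomposition can have width below 2. Combining the bounds, tw(G) = 2.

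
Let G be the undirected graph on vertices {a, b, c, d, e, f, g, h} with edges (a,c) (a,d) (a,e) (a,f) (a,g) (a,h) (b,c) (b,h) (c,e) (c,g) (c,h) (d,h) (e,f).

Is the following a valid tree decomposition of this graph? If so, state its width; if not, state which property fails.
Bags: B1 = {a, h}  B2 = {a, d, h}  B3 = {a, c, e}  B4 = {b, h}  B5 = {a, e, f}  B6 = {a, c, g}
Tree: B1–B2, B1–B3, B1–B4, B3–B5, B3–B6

A tree decomposition must satisfy three properties: every vertex lies in some bag; for every edge, both endpoints lie together in some bag; and for every vertex, the bags containing it form a connected subtree. Here edge (c,h) lies in no bag, so the decomposition is invalid.

No — edge (c,h) lies in no bag.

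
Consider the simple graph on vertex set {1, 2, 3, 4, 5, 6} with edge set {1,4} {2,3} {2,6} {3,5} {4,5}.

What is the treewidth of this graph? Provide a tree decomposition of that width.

Treewidth 1.
One such decomposition:
Bags: B1 = {1, 4}  B2 = {4, 5}  B3 = {3, 5}  B4 = {2, 3}  B5 = {2, 6}
Tree: B1–B2, B2–B3, B3–B4, B4–B5

Each bag holds 2 vertices, so the decomposition has width 1, which upper-bounds the treewidth. Any graph with an edge has treewidth ≥ 1, and G has the edge 1–4. Therefore the treewidth is 1.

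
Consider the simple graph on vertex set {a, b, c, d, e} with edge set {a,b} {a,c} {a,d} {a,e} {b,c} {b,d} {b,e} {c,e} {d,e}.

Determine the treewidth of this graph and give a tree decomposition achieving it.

Treewidth 3.
One such decomposition:
Bags: B1 = {a, b, d, e}  B2 = {a, b, c, e}
Tree: B1–B2

Each bag holds 4 vertices, so the decomposition has width 3, which upper-bounds the treewidth. On the other hand G contains the 4-clique {a, b, d, e}. A clique must lie in a single bag of any decomposition, so no decomposition can have width below 3. Combining the bounds, tw(G) = 3.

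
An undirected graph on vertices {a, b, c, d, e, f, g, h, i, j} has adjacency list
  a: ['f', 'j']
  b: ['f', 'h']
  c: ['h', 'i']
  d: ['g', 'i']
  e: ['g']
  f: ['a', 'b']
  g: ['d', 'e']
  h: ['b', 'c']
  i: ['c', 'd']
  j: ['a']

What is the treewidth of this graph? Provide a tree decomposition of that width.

Each bag holds 2 vertices, so the decomposition has width 1, which upper-bounds the treewidth. Since G has at least one edge (e.g. e–g), it is not an edgeless graph, so tw(G) ≥ 1. Therefore the treewidth is 1.

Treewidth 1.
Bags: B1 = {e, g}  B2 = {d, g}  B3 = {d, i}  B4 = {c, i}  B5 = {c, h}  B6 = {b, h}  B7 = {b, f}  B8 = {a, f}  B9 = {a, j}
Tree: B1–B2, B2–B3, B3–B4, B4–B5, B5–B6, B6–B7, B7–B8, B8–B9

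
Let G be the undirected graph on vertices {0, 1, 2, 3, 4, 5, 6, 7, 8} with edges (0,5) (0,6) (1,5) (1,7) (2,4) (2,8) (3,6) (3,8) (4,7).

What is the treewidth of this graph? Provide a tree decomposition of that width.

Every bag has size at most 3, so the width is 3 − 1 = 2 and tw(G) ≤ 2. For the lower bound, G contains the cycle 2–4–7–1–5–0–6–3–8–2, so G is not a forest; only forests have treewidth ≤ 1, hence tw(G) ≥ 2. Hence tw(G) = 2 exactly.

Treewidth 2.
Bags: B1 = {2, 4, 7}  B2 = {1, 2, 7}  B3 = {1, 2, 5}  B4 = {0, 2, 5}  B5 = {0, 2, 6}  B6 = {2, 3, 6}  B7 = {2, 3, 8}
Tree: B1–B2, B2–B3, B3–B4, B4–B5, B5–B6, B6–B7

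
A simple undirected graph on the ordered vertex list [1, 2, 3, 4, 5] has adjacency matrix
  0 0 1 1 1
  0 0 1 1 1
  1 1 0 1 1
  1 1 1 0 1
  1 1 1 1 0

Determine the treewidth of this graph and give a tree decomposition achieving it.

Every bag has size at most 4, so the width is 4 − 1 = 3 and tw(G) ≤ 3. Conversely, {1, 3, 4, 5} is a clique of size 4, and the vertices of any clique must share a bag in every tree decomposition; so some bag has ≥ 4 vertices and tw(G) ≥ 3. Hence tw(G) = 3 exactly.

Treewidth 3.
Bags: B1 = {2, 3, 4, 5}  B2 = {1, 3, 4, 5}
Tree: B1–B2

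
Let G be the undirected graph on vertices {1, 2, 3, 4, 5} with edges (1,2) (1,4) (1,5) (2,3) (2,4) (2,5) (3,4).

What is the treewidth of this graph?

A width-2 tree decomposition is:
Bags: B1 = {1, 2, 4}  B2 = {2, 3, 4}  B3 = {1, 2, 5}
Tree: B1–B2, B1–B3
Every bag has size at most 3, so the width is 3 − 1 = 2 and tw(G) ≤ 2. On the other hand G contains the 3-clique {1, 2, 4}. A clique must lie in a single bag of any decomposition, so no decomposition can have width below 2. The upper and lower bounds meet at 2, so that is the treewidth.

2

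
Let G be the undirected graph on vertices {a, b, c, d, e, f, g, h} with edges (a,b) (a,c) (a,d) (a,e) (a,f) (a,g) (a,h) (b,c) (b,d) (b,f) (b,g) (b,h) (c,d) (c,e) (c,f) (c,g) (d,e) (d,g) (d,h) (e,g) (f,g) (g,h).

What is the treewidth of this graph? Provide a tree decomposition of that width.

Treewidth 4.
One such decomposition:
Bags: B1 = {a, b, c, d, g}  B2 = {a, c, d, e, g}  B3 = {a, b, d, g, h}  B4 = {a, b, c, f, g}
Tree: B1–B2, B1–B3, B1–B4

The largest bag has 5 vertices, giving width 4; this decomposition certifies tw(G) ≤ 4. Conversely, {a, b, d, g, h} is a clique of size 5, and the vertices of any clique must share a bag in every tree decomposition; so some bag has ≥ 5 vertices and tw(G) ≥ 4. Therefore the treewidth is 4.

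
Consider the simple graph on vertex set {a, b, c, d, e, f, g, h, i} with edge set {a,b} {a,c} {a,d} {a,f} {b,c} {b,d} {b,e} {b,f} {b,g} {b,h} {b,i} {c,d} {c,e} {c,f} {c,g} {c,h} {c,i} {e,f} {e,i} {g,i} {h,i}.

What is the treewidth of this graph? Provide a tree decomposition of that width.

The largest bag has 4 vertices, giving width 3; this decomposition certifies tw(G) ≤ 3. Conversely, {a, b, c, d} is a clique of size 4, and the vertices of any clique must share a bag in every tree decomposition; so some bag has ≥ 4 vertices and tw(G) ≥ 3. Combining the bounds, tw(G) = 3.

Treewidth 3.
One optimal decomposition is:
Bags: B1 = {b, c, e, i}  B2 = {b, c, e, f}  B3 = {a, b, c, f}  B4 = {b, c, g, i}  B5 = {a, b, c, d}  B6 = {b, c, h, i}
Tree: B1–B2, B2–B3, B1–B4, B3–B5, B1–B6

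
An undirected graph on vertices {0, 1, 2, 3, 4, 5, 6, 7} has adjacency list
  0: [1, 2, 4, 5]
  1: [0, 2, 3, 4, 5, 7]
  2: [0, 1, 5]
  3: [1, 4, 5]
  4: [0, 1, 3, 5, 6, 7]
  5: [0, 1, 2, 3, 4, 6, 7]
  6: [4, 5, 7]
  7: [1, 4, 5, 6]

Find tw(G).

3

A width-3 tree decomposition is:
Bags: B1 = {0, 1, 4, 5}  B2 = {1, 3, 4, 5}  B3 = {1, 4, 5, 7}  B4 = {0, 1, 2, 5}  B5 = {4, 5, 6, 7}
Tree: B1–B2, B1–B3, B1–B4, B3–B5
Each bag holds 4 vertices, so the decomposition has width 3, which upper-bounds the treewidth. On the other hand G contains the 4-clique {0, 1, 2, 5}. A clique must lie in a single bag of any decomposition, so no decomposition can have width below 3. Combining the bounds, tw(G) = 3.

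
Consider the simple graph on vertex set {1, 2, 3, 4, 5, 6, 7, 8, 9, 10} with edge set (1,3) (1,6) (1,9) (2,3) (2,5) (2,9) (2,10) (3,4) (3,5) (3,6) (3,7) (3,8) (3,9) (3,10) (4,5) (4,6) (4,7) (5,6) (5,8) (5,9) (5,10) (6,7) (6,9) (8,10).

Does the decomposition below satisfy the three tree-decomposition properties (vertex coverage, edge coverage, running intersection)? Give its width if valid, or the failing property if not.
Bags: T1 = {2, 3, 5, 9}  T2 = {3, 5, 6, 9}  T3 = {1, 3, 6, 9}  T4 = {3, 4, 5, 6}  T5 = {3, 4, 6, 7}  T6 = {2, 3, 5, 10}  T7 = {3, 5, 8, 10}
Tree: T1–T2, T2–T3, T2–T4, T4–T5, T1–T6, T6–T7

Checking the three conditions: (i) the bags cover all of {1, 2, 3, 4, 5, 6, 7, 8, 9, 10}; (ii) for each edge, some bag contains both endpoints; (iii) the bags containing any fixed vertex form a subtree. All hold, so the decomposition is valid with width 4 − 1 = 3.

Yes; width 3.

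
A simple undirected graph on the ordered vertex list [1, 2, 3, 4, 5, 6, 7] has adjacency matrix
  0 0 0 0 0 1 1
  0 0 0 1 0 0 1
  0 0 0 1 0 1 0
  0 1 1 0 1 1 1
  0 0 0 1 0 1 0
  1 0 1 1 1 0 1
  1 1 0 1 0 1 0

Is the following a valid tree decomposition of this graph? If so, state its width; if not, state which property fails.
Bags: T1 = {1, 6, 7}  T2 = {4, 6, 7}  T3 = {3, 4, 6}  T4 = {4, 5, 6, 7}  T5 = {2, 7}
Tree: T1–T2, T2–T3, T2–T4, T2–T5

No — edge (4,2) lies in no bag.

A tree decomposition must satisfy three properties: every vertex lies in some bag; for every edge, both endpoints lie together in some bag; and for every vertex, the bags containing it form a connected subtree. Here edge (4,2) lies in no bag, so the decomposition is invalid.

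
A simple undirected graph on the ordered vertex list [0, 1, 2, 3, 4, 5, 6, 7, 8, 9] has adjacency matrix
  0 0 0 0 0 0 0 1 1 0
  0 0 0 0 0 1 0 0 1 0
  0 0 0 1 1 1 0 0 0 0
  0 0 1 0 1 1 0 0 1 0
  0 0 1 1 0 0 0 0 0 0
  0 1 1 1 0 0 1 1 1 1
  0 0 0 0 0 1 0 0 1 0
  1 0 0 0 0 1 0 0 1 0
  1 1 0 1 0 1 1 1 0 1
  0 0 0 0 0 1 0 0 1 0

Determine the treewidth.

2

A width-2 tree decomposition is:
Bags: B1 = {5, 8, 9}  B2 = {3, 5, 8}  B3 = {5, 6, 8}  B4 = {2, 3, 5}  B5 = {2, 3, 4}  B6 = {5, 7, 8}  B7 = {1, 5, 8}  B8 = {0, 7, 8}
Tree: B1–B2, B2–B3, B2–B4, B4–B5, B3–B6, B2–B7, B6–B8
Every bag has size at most 3, so the width is 3 − 1 = 2 and tw(G) ≤ 2. Conversely, {0, 7, 8} is a clique of size 3, and the vertices of any clique must share a bag in every tree decomposition; so some bag has ≥ 3 vertices and tw(G) ≥ 2. Hence tw(G) = 2 exactly.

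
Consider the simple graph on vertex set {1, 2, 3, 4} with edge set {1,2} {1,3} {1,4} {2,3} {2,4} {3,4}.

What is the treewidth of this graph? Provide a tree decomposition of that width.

Treewidth 3.
One optimal decomposition is:
Bags: B1 = {1, 2, 3, 4}
Tree: (single bag)

With just one bag of size 4, the width is 4 − 1 = 3, so tw(G) ≤ 3. On the other hand G contains the 4-clique {1, 2, 3, 4}. A clique must lie in a single bag of any decomposition, so no decomposition can have width below 3. Therefore the treewidth is 3.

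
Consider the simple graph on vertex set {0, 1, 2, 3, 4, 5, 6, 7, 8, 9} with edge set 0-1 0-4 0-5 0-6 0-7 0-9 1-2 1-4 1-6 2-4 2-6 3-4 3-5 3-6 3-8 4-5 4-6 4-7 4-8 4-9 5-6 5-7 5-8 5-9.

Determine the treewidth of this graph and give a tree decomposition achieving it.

Every bag has size at most 4, so the width is 4 − 1 = 3 and tw(G) ≤ 3. For the lower bound, the 4 vertices {0, 1, 4, 6} are pairwise adjacent, and any tree decomposition puts a clique entirely inside one bag — forcing width ≥ 3. Therefore the treewidth is 3.

Treewidth 3.
Bags: B1 = {0, 4, 5, 6}  B2 = {0, 1, 4, 6}  B3 = {1, 2, 4, 6}  B4 = {3, 4, 5, 6}  B5 = {0, 4, 5, 7}  B6 = {3, 4, 5, 8}  B7 = {0, 4, 5, 9}
Tree: B1–B2, B2–B3, B1–B4, B1–B5, B4–B6, B1–B7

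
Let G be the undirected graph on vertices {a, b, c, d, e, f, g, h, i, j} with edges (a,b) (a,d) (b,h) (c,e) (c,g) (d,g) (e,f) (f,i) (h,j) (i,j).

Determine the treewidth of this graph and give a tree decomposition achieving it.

Every bag has size at most 3, so the width is 3 − 1 = 2 and tw(G) ≤ 2. The edges g–d–a–b–h–j–i–f–e–c–g form a cycle, so G is not a tree and its treewidth is at least 2. Hence tw(G) = 2 exactly.

Treewidth 2.
Bags: B1 = {a, d, g}  B2 = {a, b, g}  B3 = {b, g, h}  B4 = {g, h, j}  B5 = {g, i, j}  B6 = {f, g, i}  B7 = {e, f, g}  B8 = {c, e, g}
Tree: B1–B2, B2–B3, B3–B4, B4–B5, B5–B6, B6–B7, B7–B8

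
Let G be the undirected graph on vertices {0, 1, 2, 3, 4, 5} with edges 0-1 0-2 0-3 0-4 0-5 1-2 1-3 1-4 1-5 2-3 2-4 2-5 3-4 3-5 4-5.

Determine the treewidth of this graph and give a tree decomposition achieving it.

A single bag containing all 6 vertices is trivially a valid decomposition of width 5. For the lower bound, the 6 vertices {0, 1, 2, 3, 4, 5} are pairwise adjacent, and any tree decomposition puts a clique entirely inside one bag — forcing width ≥ 5. The upper and lower bounds meet at 5, so that is the treewidth.

Treewidth 5.
One optimal decomposition is:
Bags: B1 = {0, 1, 2, 3, 4, 5}
Tree: (single bag)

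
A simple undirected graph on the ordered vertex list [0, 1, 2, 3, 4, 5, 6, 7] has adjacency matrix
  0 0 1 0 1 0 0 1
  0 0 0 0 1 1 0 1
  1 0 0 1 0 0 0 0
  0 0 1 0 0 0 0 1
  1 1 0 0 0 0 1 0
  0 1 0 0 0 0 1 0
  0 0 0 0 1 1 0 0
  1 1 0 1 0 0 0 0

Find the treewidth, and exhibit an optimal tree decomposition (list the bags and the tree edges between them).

Each bag holds 3 vertices, so the decomposition has width 2, which upper-bounds the treewidth. The edges 6–5–1–4–6 form a cycle, so G is not a tree and its treewidth is at least 2. The upper and lower bounds meet at 2, so that is the treewidth.

Treewidth 2.
Bags: B1 = {4, 5, 6}  B2 = {1, 4, 5}  B3 = {0, 1, 4}  B4 = {0, 1, 7}  B5 = {0, 2, 7}  B6 = {2, 3, 7}
Tree: B1–B2, B2–B3, B3–B4, B4–B5, B5–B6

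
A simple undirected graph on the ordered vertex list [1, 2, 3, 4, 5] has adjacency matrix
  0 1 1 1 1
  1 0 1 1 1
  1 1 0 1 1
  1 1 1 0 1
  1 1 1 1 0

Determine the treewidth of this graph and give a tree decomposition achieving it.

Treewidth 4.
One such decomposition:
Bags: B1 = {1, 2, 3, 4, 5}
Tree: (single bag)

With just one bag of size 5, the width is 5 − 1 = 4, so tw(G) ≤ 4. For the lower bound, the 5 vertices {1, 2, 3, 4, 5} are pairwise adjacent, and any tree decomposition puts a clique entirely inside one bag — forcing width ≥ 4. The upper and lower bounds meet at 4, so that is the treewidth.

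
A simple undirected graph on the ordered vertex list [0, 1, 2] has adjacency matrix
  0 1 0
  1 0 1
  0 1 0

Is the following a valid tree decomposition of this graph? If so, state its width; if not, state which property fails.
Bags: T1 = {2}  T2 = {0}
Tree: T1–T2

A tree decomposition must satisfy three properties: every vertex lies in some bag; for every edge, both endpoints lie together in some bag; and for every vertex, the bags containing it form a connected subtree. Here vertex 1 appears in no bag, so the decomposition is invalid.

No — vertex 1 appears in no bag.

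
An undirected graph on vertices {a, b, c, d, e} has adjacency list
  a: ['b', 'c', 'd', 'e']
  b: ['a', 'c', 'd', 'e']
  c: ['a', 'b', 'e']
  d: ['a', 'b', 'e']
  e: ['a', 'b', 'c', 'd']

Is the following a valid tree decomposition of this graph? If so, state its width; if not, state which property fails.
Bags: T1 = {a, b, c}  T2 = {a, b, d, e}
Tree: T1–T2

No — edge (e,c) lies in no bag.

A tree decomposition must satisfy three properties: every vertex lies in some bag; for every edge, both endpoints lie together in some bag; and for every vertex, the bags containing it form a connected subtree. Here edge (e,c) lies in no bag, so the decomposition is invalid.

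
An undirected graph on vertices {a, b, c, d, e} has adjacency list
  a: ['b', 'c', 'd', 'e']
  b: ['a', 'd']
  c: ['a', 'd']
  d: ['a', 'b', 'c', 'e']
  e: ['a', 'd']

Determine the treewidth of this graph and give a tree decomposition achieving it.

Each bag holds 3 vertices, so the decomposition has width 2, which upper-bounds the treewidth. On the other hand G contains the 3-clique {a, d, e}. A clique must lie in a single bag of any decomposition, so no decomposition can have width below 2. Therefore the treewidth is 2.

Treewidth 2.
One such decomposition:
Bags: B1 = {a, c, d}  B2 = {a, b, d}  B3 = {a, d, e}
Tree: B1–B2, B1–B3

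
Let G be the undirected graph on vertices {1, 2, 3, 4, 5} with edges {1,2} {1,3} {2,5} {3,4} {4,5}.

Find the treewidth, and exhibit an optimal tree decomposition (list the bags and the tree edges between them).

Treewidth 2.
One such decomposition:
Bags: B1 = {1, 2, 5}  B2 = {1, 3, 5}  B3 = {3, 4, 5}
Tree: B1–B2, B2–B3

Every bag has size at most 3, so the width is 3 − 1 = 2 and tw(G) ≤ 2. Since 5–2–1–3–4–5 is a cycle in G, G is not acyclic. Forests are exactly the graphs of treewidth ≤ 1, so tw(G) ≥ 2. Therefore the treewidth is 2.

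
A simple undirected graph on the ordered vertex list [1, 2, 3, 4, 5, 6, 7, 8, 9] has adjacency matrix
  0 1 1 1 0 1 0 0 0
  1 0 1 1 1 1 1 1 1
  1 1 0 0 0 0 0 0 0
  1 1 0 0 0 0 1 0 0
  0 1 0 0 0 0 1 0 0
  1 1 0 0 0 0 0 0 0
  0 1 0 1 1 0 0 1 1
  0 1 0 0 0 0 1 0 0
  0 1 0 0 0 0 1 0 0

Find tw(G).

A width-2 tree decomposition is:
Bags: B1 = {2, 4, 7}  B2 = {1, 2, 4}  B3 = {1, 2, 6}  B4 = {2, 7, 9}  B5 = {1, 2, 3}  B6 = {2, 7, 8}  B7 = {2, 5, 7}
Tree: B1–B2, B2–B3, B1–B4, B3–B5, B4–B6, B4–B7
The largest bag has 3 vertices, giving width 2; this decomposition certifies tw(G) ≤ 2. On the other hand G contains the 3-clique {1, 2, 3}. A clique must lie in a single bag of any decomposition, so no decomposition can have width below 2. Hence tw(G) = 2 exactly.

2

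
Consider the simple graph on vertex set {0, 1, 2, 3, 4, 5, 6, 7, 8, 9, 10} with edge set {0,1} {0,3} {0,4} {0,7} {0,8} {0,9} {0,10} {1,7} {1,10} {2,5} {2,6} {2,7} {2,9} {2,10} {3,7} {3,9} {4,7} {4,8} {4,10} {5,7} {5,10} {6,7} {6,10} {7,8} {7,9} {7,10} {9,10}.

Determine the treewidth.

A width-3 tree decomposition is:
Bags: B1 = {0, 4, 7, 10}  B2 = {0, 7, 9, 10}  B3 = {2, 7, 9, 10}  B4 = {0, 4, 7, 8}  B5 = {2, 5, 7, 10}  B6 = {0, 1, 7, 10}  B7 = {2, 6, 7, 10}  B8 = {0, 3, 7, 9}
Tree: B1–B2, B2–B3, B1–B4, B3–B5, B1–B6, B5–B7, B2–B8
Every bag has size at most 4, so the width is 4 − 1 = 3 and tw(G) ≤ 3. For the lower bound, the 4 vertices {0, 4, 7, 8} are pairwise adjacent, and any tree decomposition puts a clique entirely inside one bag — forcing width ≥ 3. Combining the bounds, tw(G) = 3.

3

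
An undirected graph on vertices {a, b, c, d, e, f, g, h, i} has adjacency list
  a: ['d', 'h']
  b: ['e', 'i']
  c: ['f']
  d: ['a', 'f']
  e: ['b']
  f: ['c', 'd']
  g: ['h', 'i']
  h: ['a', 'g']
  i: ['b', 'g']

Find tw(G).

A width-1 tree decomposition is:
Bags: B1 = {b, e}  B2 = {b, i}  B3 = {g, i}  B4 = {g, h}  B5 = {a, h}  B6 = {a, d}  B7 = {d, f}  B8 = {c, f}
Tree: B1–B2, B2–B3, B3–B4, B4–B5, B5–B6, B6–B7, B7–B8
Every bag has size at most 2, so the width is 2 − 1 = 1 and tw(G) ≤ 1. Any graph with an edge has treewidth ≥ 1, and G has the edge e–b. Hence tw(G) = 1 exactly.

1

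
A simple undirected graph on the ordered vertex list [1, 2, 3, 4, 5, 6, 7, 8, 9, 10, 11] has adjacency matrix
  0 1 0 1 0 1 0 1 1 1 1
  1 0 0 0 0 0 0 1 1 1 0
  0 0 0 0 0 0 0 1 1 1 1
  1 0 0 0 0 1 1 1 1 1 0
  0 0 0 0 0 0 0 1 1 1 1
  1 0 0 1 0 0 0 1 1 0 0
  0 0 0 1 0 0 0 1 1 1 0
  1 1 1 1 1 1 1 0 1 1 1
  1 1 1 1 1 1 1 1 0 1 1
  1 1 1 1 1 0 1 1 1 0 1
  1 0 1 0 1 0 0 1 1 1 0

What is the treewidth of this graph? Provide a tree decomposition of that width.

Treewidth 4.
Bags: B1 = {1, 8, 9, 10, 11}  B2 = {5, 8, 9, 10, 11}  B3 = {1, 2, 8, 9, 10}  B4 = {1, 4, 8, 9, 10}  B5 = {1, 4, 6, 8, 9}  B6 = {3, 8, 9, 10, 11}  B7 = {4, 7, 8, 9, 10}
Tree: B1–B2, B1–B3, B1–B4, B4–B5, B2–B6, B4–B7

The largest bag has 5 vertices, giving width 4; this decomposition certifies tw(G) ≤ 4. For the lower bound, the 5 vertices {1, 2, 8, 9, 10} are pairwise adjacent, and any tree decomposition puts a clique entirely inside one bag — forcing width ≥ 4. The upper and lower bounds meet at 4, so that is the treewidth.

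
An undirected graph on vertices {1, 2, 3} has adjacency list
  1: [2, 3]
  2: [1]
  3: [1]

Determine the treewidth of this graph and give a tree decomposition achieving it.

Each bag holds 2 vertices, so the decomposition has width 1, which upper-bounds the treewidth. G has an edge, so its treewidth is at least 1. Combining the bounds, tw(G) = 1.

Treewidth 1.
One such decomposition:
Bags: B1 = {1, 3}  B2 = {1, 2}
Tree: B1–B2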